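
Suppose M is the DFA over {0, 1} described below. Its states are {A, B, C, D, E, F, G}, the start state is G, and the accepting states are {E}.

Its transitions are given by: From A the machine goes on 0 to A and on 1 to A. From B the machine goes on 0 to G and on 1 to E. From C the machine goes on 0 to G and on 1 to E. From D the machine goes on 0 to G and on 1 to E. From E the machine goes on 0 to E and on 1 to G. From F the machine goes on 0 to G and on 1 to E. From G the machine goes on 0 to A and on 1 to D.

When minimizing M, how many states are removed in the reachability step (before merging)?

3

BFS from G reaches {A, D, E, G}; the 3 state(s) B, C, F are never visited.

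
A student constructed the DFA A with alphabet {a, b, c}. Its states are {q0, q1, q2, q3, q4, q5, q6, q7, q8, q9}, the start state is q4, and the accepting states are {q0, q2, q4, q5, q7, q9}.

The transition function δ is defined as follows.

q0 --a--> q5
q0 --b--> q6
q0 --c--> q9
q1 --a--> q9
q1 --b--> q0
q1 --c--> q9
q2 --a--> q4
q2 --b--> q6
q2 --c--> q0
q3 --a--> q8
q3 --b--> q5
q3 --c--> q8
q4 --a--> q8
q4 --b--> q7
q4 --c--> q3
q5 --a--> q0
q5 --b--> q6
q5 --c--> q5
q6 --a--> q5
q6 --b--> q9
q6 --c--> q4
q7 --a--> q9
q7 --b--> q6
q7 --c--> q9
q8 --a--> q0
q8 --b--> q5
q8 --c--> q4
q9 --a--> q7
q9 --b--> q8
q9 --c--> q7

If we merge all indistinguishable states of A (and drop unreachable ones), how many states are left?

First remove the unreachable states {q1,q2}; 8 states remain.
Start with accepting vs non-accepting: {q0,q4,q5,q7,q9} | {q3,q6,q8}.
On input a, block {q0,q4,q5,q7,q9} splits into {q0,q5,q7,q9} and {q4}.
Split {q3,q6,q8} by δ(·,a) → {q6,q8} and {q3}.
Stable partition: {q0,q5,q7,q9} | {q6,q8} | {q4} | {q3} — 4 equivalence classes.

4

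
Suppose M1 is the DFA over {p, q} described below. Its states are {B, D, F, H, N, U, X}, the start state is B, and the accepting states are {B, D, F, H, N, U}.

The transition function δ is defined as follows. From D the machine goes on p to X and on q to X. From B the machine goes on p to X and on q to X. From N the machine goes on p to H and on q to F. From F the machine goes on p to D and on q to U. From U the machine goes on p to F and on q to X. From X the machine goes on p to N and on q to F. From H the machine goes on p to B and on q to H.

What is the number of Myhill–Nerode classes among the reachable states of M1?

All states are reachable from the start state.
Start with accepting vs non-accepting: {B,D,F,H,N,U} | {X}.
Refine {B,D,F,H,N,U} on symbol p: members go to different blocks, giving {F,H,N,U} and {B,D}.
Split {F,H,N,U} by δ(·,p) → {F,H} and {N,U}.
Split {F,H} by δ(·,q) → {H} and {F}.
Split {N,U} by δ(·,p) → {U} and {N}.
The partition is now stable with 6 blocks: {H} | {X} | {B,D} | {U} | {F} | {N}.

6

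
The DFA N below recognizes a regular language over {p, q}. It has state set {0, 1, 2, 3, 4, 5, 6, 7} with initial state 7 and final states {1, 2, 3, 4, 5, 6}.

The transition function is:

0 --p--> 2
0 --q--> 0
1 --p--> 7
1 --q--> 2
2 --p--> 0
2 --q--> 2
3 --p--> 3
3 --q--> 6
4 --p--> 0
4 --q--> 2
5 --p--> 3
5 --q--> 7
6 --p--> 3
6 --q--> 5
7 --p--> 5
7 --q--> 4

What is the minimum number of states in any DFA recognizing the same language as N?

First remove the unreachable states {1}; 7 states remain.
Initial partition by acceptance: {2,3,4,5,6} | {0,7}.
Refine {2,3,4,5,6} on symbol p: members go to different blocks, giving {3,5,6} and {2,4}.
Split {3,5,6} by δ(·,q) → {3,6} and {5}.
Split {3,6} by δ(·,q) → {3} and {6}.
On input p, block {0,7} splits into {0} and {7}.
Stable partition: {3} | {0} | {2,4} | {5} | {6} | {7} — 6 equivalence classes.

6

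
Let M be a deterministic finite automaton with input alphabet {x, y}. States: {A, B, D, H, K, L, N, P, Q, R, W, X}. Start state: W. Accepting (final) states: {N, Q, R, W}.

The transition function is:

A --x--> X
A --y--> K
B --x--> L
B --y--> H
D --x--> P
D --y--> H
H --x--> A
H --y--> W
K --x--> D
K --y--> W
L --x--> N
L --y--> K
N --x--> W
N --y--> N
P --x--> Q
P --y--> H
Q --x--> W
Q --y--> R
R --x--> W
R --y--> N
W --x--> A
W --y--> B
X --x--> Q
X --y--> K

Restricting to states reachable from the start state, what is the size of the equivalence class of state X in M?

Start with accepting vs non-accepting: {N,Q,R,W} | {A,B,D,H,K,L,P,X}.
Split {N,Q,R,W} by δ(·,x) → {N,Q,R} and {W}.
On input x, block {A,B,D,H,K,L,P,X} splits into {A,B,D,H,K} and {L,P,X}.
Split {A,B,D,H,K} by δ(·,x) → {A,B,D} and {H,K}.
Stable partition: {N,Q,R} | {A,B,D} | {W} | {L,P,X} | {H,K} — 5 equivalence classes.
State X belongs to the block {L,P,X}, which has 3 states.

3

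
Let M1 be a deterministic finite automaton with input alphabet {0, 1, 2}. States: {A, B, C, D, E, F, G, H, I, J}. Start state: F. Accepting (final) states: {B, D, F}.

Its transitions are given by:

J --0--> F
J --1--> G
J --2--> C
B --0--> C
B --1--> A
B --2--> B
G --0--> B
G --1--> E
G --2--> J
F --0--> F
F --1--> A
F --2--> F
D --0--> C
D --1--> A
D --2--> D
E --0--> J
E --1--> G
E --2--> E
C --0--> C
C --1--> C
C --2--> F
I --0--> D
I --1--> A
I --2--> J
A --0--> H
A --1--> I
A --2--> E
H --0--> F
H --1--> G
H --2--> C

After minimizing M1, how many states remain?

All states are reachable from the start state.
Initial partition by acceptance: {B,D,F} | {A,C,E,G,H,I,J}.
Split {B,D,F} by δ(·,0) → {B,D} and {F}.
On input 0, block {A,C,E,G,H,I,J} splits into {A,C,E} and {G,I} and {H,J}.
Refine {A,C,E} on symbol 0: members go to different blocks, giving {A,E} and {C}.
No further refinement is possible. Final partition (6 blocks): {B,D} | {A,E} | {F} | {G,I} | {H,J} | {C}.

6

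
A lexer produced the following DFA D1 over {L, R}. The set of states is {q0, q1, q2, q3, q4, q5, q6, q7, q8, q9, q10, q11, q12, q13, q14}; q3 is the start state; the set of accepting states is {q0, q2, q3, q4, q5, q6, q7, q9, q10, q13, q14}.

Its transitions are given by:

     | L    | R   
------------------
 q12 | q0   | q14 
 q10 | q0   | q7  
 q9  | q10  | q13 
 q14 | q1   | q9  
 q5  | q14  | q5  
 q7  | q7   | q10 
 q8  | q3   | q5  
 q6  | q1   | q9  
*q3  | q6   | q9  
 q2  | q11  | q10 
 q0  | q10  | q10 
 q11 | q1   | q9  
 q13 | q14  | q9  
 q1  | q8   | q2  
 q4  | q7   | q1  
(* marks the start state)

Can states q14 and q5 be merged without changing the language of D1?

First remove the unreachable states {q4,q12}; 13 states remain.
Start with accepting vs non-accepting: {q0,q2,q3,q5,q6,q7,q9,q10,q13,q14} | {q1,q8,q11}.
Split {q0,q2,q3,q5,q6,q7,q9,q10,q13,q14} by δ(·,L) → {q0,q3,q5,q7,q9,q10,q13} and {q2,q6,q14}.
Refine {q0,q3,q5,q7,q9,q10,q13} on symbol L: members go to different blocks, giving {q0,q7,q9,q10} and {q3,q5,q13}.
Refine {q0,q7,q9,q10} on symbol R: members go to different blocks, giving {q0,q7,q10} and {q9}.
On input L, block {q1,q8,q11} splits into {q1,q11} and {q8}.
Refine {q1,q11} on symbol L: members go to different blocks, giving {q1} and {q11}.
Split {q2,q6,q14} by δ(·,L) → {q6,q14} and {q2}.
On input R, block {q3,q5,q13} splits into {q3,q13} and {q5}.
No further refinement is possible. Final partition (9 blocks): {q0,q7,q10} | {q1} | {q6,q14} | {q3,q13} | {q9} | {q8} | {q11} | {q2} | {q5}.
q14 and q5 end up in different blocks, so they are distinguishable. For instance, the string 'L' is accepted from only q5.

No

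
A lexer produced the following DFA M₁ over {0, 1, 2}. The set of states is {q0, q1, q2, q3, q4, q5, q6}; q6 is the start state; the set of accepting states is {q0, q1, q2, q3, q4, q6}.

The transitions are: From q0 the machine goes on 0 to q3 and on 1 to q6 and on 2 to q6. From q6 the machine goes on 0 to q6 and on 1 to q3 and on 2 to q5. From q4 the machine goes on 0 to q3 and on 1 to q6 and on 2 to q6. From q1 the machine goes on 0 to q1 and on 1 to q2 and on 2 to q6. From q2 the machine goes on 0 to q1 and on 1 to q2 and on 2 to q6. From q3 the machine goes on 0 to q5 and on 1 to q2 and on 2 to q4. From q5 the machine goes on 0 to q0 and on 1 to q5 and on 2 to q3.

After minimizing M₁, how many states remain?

5

Initial partition by acceptance: {q0,q1,q2,q3,q4,q6} | {q5}.
Refine {q0,q1,q2,q3,q4,q6} on symbol 0: members go to different blocks, giving {q0,q1,q2,q4,q6} and {q3}.
On input 0, block {q0,q1,q2,q4,q6} splits into {q1,q2,q6} and {q0,q4}.
Refine {q1,q2,q6} on symbol 1: members go to different blocks, giving {q1,q2} and {q6}.
Stable partition: {q1,q2} | {q5} | {q3} | {q0,q4} | {q6} — 5 equivalence classes.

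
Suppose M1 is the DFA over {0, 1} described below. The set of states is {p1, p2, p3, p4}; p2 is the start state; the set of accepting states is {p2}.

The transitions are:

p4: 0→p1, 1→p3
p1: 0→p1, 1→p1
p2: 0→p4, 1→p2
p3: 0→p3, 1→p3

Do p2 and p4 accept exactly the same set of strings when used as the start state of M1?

No

All states are reachable from the start state.
P0 = {p2} | {p1,p3,p4}.
The partition is now stable with 2 blocks: {p2} | {p1,p3,p4}.
p2 and p4 end up in different blocks, so they are distinguishable. For instance, the string 'ε' is accepted from only p2.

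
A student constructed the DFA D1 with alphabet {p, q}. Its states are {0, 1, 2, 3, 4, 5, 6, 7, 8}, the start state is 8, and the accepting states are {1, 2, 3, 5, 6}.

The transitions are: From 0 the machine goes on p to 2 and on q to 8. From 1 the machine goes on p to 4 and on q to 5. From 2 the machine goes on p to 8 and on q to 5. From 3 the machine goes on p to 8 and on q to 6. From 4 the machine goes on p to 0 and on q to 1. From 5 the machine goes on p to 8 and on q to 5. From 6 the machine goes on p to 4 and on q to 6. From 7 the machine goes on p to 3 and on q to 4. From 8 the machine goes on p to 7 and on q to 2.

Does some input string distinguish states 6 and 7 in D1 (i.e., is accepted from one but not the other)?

Initial partition by acceptance: {1,2,3,5,6} | {0,4,7,8}.
Refine {0,4,7,8} on symbol p: members go to different blocks, giving {0,7} and {4,8}.
No further refinement is possible. Final partition (3 blocks): {1,2,3,5,6} | {0,7} | {4,8}.
6 and 7 end up in different blocks, so they are distinguishable. For instance, the string 'ε' is accepted from only 6.

Yes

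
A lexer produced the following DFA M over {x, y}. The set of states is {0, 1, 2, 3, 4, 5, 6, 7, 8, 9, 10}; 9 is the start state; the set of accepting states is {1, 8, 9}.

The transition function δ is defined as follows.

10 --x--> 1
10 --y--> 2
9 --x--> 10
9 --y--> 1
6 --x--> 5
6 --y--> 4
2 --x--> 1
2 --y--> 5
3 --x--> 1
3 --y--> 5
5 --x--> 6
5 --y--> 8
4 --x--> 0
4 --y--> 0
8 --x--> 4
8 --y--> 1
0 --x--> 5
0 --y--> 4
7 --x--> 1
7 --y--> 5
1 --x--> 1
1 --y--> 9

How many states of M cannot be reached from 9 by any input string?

No path from 9 leads to 3, 7; the other 9 states are all reachable.

2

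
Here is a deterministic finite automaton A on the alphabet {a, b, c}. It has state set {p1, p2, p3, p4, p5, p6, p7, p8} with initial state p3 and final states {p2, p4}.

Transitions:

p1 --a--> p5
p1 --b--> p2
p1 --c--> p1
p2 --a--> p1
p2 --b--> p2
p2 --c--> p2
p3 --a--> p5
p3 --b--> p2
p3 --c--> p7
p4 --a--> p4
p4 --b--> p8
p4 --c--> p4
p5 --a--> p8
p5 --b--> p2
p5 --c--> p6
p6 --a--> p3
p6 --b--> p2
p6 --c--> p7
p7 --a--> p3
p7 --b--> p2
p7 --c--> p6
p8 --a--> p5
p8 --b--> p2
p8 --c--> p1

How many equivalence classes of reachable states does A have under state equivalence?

First remove the unreachable states {p4}; 7 states remain.
P0 = {p2} | {p1,p3,p5,p6,p7,p8}.
The partition is now stable with 2 blocks: {p2} | {p1,p3,p5,p6,p7,p8}.

2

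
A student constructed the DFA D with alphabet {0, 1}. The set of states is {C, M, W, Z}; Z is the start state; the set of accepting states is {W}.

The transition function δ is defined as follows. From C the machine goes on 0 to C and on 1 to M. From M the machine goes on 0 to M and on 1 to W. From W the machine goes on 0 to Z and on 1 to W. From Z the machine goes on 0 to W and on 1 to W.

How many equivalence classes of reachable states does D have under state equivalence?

2

States {C,M} cannot be reached from the start state, so discard them.
P0 = {W} | {Z}.
No further refinement is possible. Final partition (2 blocks): {W} | {Z}.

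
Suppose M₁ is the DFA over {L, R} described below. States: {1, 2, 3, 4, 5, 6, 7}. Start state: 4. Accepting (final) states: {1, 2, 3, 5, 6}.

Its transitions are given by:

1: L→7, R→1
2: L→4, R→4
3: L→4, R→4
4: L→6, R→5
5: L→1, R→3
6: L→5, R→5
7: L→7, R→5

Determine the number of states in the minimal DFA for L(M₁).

6

States {2} cannot be reached from the start state, so discard them.
Start with accepting vs non-accepting: {1,3,5,6} | {4,7}.
Refine {1,3,5,6} on symbol L: members go to different blocks, giving {1,3} and {5,6}.
Split {1,3} by δ(·,R) → {1} and {3}.
Refine {4,7} on symbol L: members go to different blocks, giving {4} and {7}.
Refine {5,6} on symbol L: members go to different blocks, giving {5} and {6}.
Stable partition: {1} | {4} | {5} | {3} | {7} | {6} — 6 equivalence classes.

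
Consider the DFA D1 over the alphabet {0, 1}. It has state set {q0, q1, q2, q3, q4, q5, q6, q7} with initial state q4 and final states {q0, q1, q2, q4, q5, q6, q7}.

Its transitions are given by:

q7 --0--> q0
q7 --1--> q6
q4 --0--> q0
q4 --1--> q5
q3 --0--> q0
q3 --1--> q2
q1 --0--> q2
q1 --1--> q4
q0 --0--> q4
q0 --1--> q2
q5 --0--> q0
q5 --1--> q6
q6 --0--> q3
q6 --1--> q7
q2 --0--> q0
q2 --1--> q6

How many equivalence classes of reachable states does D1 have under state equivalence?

4

Reachable states from the start: {q0,q2,q3,q4,q5,q6,q7}. Unreachable: {q1} — drop them.
Initial partition by acceptance: {q0,q2,q4,q5,q6,q7} | {q3}.
On input 0, block {q0,q2,q4,q5,q6,q7} splits into {q0,q2,q4,q5,q7} and {q6}.
On input 1, block {q0,q2,q4,q5,q7} splits into {q2,q5,q7} and {q0,q4}.
No further refinement is possible. Final partition (4 blocks): {q2,q5,q7} | {q3} | {q6} | {q0,q4}.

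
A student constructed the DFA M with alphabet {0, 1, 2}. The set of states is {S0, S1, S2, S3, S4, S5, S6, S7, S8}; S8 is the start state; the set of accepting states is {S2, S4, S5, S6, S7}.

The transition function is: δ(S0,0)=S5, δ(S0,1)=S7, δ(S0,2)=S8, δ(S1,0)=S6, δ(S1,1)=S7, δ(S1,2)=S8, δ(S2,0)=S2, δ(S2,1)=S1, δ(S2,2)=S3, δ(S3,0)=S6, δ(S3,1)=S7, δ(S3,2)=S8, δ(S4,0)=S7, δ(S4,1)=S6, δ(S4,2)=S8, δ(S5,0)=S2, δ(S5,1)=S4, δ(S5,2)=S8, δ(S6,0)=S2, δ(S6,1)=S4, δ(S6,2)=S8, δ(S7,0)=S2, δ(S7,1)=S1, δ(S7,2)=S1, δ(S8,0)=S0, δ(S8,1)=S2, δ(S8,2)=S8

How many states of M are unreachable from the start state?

0

A breadth-first search from the start state visits every state.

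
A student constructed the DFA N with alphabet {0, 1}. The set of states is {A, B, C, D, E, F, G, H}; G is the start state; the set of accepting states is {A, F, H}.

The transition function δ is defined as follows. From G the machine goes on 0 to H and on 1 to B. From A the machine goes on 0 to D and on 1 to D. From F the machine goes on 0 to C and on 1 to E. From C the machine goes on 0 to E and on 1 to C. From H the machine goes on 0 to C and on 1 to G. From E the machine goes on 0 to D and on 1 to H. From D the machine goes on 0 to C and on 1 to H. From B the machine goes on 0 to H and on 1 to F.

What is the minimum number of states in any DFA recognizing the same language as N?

First remove the unreachable states {A}; 7 states remain.
P0 = {F,H} | {B,C,D,E,G}.
Refine {B,C,D,E,G} on symbol 0: members go to different blocks, giving {C,D,E} and {B,G}.
Split {F,H} by δ(·,1) → {F} and {H}.
Split {C,D,E} by δ(·,1) → {D,E} and {C}.
Split {D,E} by δ(·,0) → {D} and {E}.
On input 1, block {B,G} splits into {B} and {G}.
The partition is now stable with 7 blocks: {F} | {D} | {B} | {H} | {C} | {E} | {G}.

7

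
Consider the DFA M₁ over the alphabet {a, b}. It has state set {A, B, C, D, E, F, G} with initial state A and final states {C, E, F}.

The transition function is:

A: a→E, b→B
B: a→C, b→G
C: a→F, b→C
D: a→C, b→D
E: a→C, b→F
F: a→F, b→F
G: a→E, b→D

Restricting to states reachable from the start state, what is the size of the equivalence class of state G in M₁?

All states are reachable from the start state.
Start with accepting vs non-accepting: {C,E,F} | {A,B,D,G}.
Stable partition: {C,E,F} | {A,B,D,G} — 2 equivalence classes.
The equivalence class containing G is {A,B,D,G}, of size 4.

4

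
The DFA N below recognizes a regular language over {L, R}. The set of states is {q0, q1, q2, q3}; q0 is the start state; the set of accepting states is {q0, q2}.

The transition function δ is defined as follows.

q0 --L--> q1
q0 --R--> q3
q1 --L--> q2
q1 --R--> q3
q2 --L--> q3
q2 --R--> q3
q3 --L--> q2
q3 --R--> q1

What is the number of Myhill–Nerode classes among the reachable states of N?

2

Every state is reachable, so we keep all 4.
P0 = {q0,q2} | {q1,q3}.
Stable partition: {q0,q2} | {q1,q3} — 2 equivalence classes.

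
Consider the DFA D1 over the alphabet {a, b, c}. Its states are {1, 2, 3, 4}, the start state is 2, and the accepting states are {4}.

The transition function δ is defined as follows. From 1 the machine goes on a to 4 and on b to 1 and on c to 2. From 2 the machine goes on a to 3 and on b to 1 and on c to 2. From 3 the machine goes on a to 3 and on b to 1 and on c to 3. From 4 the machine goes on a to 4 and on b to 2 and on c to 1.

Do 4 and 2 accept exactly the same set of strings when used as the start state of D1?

All states are reachable from the start state.
P0 = {4} | {1,2,3}.
On input a, block {1,2,3} splits into {2,3} and {1}.
Stable partition: {4} | {2,3} | {1} — 3 equivalence classes.
4 and 2 end up in different blocks, so they are distinguishable. For instance, the string 'ε' is accepted from only 4.

No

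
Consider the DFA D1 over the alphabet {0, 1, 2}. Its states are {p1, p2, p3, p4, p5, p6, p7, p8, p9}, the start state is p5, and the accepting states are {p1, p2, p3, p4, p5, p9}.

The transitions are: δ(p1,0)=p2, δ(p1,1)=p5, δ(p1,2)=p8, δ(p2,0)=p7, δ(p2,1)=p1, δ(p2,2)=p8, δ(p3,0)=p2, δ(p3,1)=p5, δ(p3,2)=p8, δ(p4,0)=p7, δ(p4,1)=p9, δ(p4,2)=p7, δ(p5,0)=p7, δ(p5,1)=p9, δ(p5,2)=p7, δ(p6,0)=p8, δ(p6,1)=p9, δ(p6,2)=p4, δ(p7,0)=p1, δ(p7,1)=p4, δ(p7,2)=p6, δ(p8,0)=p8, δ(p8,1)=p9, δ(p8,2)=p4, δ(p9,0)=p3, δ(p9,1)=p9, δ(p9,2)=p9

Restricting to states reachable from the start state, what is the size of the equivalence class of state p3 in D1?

Every state is reachable, so we keep all 9.
Start with accepting vs non-accepting: {p1,p2,p3,p4,p5,p9} | {p6,p7,p8}.
Refine {p1,p2,p3,p4,p5,p9} on symbol 0: members go to different blocks, giving {p1,p3,p9} and {p2,p4,p5}.
On input 0, block {p1,p3,p9} splits into {p1,p3} and {p9}.
Split {p6,p7,p8} by δ(·,0) → {p6,p8} and {p7}.
Refine {p2,p4,p5} on symbol 1: members go to different blocks, giving {p4,p5} and {p2}.
The partition is now stable with 6 blocks: {p1,p3} | {p6,p8} | {p4,p5} | {p9} | {p7} | {p2}.
The equivalence class containing p3 is {p1,p3}, of size 2.

2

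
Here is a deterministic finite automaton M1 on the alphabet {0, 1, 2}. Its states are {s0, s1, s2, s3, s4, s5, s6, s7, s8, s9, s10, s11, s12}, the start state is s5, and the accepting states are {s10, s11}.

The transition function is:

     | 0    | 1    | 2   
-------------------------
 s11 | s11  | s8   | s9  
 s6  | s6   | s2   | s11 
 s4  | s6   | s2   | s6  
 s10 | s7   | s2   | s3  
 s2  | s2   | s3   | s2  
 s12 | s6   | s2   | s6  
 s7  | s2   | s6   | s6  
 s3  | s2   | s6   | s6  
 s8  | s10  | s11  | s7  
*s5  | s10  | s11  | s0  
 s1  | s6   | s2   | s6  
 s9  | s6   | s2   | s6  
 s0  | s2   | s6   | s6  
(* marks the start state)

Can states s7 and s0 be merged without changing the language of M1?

Yes

Reachable states from the start: {s0,s2,s3,s5,s6,s7,s8,s9,s10,s11}. Unreachable: {s1,s4,s12} — drop them.
Start with accepting vs non-accepting: {s10,s11} | {s0,s2,s3,s5,s6,s7,s8,s9}.
Split {s10,s11} by δ(·,0) → {s10} and {s11}.
Refine {s0,s2,s3,s5,s6,s7,s8,s9} on symbol 0: members go to different blocks, giving {s0,s2,s3,s6,s7,s9} and {s5,s8}.
On input 2, block {s0,s2,s3,s6,s7,s9} splits into {s0,s2,s3,s7,s9} and {s6}.
Split {s0,s2,s3,s7,s9} by δ(·,0) → {s0,s2,s3,s7} and {s9}.
Refine {s0,s2,s3,s7} on symbol 1: members go to different blocks, giving {s0,s3,s7} and {s2}.
No further refinement is possible. Final partition (7 blocks): {s10} | {s0,s3,s7} | {s11} | {s5,s8} | {s6} | {s9} | {s2}.
s7 and s0 lie in the same block of the stable partition, so they are equivalent — no string distinguishes them.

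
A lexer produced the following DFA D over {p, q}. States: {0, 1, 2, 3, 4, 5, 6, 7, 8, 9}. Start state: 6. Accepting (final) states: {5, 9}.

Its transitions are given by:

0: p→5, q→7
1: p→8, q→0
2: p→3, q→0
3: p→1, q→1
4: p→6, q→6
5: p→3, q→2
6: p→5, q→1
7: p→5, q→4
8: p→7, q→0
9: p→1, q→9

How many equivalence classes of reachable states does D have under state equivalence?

9

First remove the unreachable states {9}; 9 states remain.
P0 = {5} | {0,1,2,3,4,6,7,8}.
On input p, block {0,1,2,3,4,6,7,8} splits into {1,2,3,4,8} and {0,6,7}.
Split {1,2,3,4,8} by δ(·,p) → {1,2,3} and {4,8}.
Refine {1,2,3} on symbol p: members go to different blocks, giving {2,3} and {1}.
Split {2,3} by δ(·,p) → {2} and {3}.
Refine {0,6,7} on symbol q: members go to different blocks, giving {0} and {6} and {7}.
Split {4,8} by δ(·,p) → {4} and {8}.
The partition is now stable with 9 blocks: {5} | {2} | {0} | {4} | {1} | {3} | {6} | {7} | {8}.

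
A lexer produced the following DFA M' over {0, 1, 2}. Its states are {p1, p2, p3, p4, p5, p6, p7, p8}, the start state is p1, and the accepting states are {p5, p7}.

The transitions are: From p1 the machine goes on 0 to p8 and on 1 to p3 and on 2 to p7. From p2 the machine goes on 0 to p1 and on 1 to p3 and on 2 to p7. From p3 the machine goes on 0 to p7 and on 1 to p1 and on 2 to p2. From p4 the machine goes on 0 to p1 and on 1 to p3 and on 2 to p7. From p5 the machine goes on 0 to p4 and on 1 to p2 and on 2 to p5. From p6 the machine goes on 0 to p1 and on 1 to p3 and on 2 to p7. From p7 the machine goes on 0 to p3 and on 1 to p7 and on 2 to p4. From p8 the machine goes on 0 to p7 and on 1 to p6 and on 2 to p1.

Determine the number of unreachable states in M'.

1

No path from p1 leads to p5; the other 7 states are all reachable.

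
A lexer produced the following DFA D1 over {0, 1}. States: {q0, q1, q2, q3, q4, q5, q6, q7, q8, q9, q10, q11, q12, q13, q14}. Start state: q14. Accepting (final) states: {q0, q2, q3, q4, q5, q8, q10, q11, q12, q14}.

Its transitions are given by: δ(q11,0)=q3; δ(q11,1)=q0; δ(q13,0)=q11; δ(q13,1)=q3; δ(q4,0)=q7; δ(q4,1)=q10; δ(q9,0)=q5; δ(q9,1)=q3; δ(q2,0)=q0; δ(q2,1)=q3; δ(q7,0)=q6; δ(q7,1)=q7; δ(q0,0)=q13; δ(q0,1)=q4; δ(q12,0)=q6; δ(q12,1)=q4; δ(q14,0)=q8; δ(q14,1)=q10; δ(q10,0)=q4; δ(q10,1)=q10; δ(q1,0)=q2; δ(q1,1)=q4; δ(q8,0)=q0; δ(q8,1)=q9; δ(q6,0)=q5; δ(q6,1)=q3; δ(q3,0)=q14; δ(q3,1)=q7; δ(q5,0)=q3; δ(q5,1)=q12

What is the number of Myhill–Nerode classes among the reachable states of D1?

First remove the unreachable states {q1,q2}; 13 states remain.
Start with accepting vs non-accepting: {q0,q3,q4,q5,q8,q10,q11,q12,q14} | {q6,q7,q9,q13}.
On input 0, block {q0,q3,q4,q5,q8,q10,q11,q12,q14} splits into {q3,q5,q8,q10,q11,q14} and {q0,q4,q12}.
On input 0, block {q3,q5,q8,q10,q11,q14} splits into {q3,q5,q11,q14} and {q8,q10}.
Refine {q3,q5,q11,q14} on symbol 0: members go to different blocks, giving {q3,q5,q11} and {q14}.
Refine {q3,q5,q11} on symbol 0: members go to different blocks, giving {q5,q11} and {q3}.
On input 0, block {q6,q7,q9,q13} splits into {q6,q9,q13} and {q7}.
On input 0, block {q0,q4,q12} splits into {q0,q12} and {q4}.
Refine {q8,q10} on symbol 0: members go to different blocks, giving {q8} and {q10}.
The partition is now stable with 9 blocks: {q5,q11} | {q6,q9,q13} | {q0,q12} | {q8} | {q14} | {q3} | {q7} | {q4} | {q10}.

9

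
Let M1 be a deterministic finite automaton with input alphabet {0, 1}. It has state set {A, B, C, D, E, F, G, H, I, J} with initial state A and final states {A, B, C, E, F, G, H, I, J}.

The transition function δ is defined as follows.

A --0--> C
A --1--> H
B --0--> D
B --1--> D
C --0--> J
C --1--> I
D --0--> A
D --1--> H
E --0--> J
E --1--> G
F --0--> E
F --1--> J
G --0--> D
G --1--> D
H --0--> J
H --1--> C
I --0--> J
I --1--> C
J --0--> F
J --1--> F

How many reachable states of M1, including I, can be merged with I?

First remove the unreachable states {B}; 9 states remain.
Initial partition by acceptance: {A,C,E,F,G,H,I,J} | {D}.
On input 0, block {A,C,E,F,G,H,I,J} splits into {A,C,E,F,H,I,J} and {G}.
On input 1, block {A,C,E,F,H,I,J} splits into {A,C,F,H,I,J} and {E}.
On input 0, block {A,C,F,H,I,J} splits into {A,C,H,I,J} and {F}.
Refine {A,C,H,I,J} on symbol 0: members go to different blocks, giving {A,C,H,I} and {J}.
Refine {A,C,H,I} on symbol 0: members go to different blocks, giving {C,H,I} and {A}.
The partition is now stable with 7 blocks: {C,H,I} | {D} | {G} | {E} | {F} | {J} | {A}.
State I belongs to the block {C,H,I}, which has 3 states.

3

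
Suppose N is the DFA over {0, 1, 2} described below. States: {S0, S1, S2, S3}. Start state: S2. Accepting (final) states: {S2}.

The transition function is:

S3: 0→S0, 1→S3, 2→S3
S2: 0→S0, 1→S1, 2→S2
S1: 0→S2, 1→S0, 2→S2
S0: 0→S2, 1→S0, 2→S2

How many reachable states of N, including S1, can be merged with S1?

2

States {S3} cannot be reached from the start state, so discard them.
P0 = {S2} | {S0,S1}.
The partition is now stable with 2 blocks: {S2} | {S0,S1}.
The equivalence class containing S1 is {S0,S1}, of size 2.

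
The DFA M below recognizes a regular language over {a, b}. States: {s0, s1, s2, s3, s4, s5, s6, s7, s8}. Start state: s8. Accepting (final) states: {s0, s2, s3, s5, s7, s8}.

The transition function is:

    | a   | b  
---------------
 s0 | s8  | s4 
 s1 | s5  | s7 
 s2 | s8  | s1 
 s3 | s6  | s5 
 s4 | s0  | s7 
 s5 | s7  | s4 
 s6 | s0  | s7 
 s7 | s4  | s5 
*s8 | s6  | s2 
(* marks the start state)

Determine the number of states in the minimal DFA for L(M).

3

First remove the unreachable states {s3}; 8 states remain.
Start with accepting vs non-accepting: {s0,s2,s5,s7,s8} | {s1,s4,s6}.
Split {s0,s2,s5,s7,s8} by δ(·,a) → {s0,s2,s5} and {s7,s8}.
Stable partition: {s0,s2,s5} | {s1,s4,s6} | {s7,s8} — 3 equivalence classes.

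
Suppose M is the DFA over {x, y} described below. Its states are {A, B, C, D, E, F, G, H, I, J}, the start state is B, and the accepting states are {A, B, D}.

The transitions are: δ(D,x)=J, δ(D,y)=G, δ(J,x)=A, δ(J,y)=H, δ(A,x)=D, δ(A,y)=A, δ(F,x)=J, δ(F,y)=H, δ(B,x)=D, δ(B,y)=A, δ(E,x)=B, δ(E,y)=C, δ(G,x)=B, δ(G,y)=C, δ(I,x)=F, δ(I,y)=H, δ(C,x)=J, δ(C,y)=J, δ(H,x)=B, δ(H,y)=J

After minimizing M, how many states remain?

States {E,F,I} cannot be reached from the start state, so discard them.
Start with accepting vs non-accepting: {A,B,D} | {C,G,H,J}.
On input x, block {A,B,D} splits into {A,B} and {D}.
Split {C,G,H,J} by δ(·,x) → {G,H,J} and {C}.
Split {G,H,J} by δ(·,y) → {H,J} and {G}.
Stable partition: {A,B} | {H,J} | {D} | {C} | {G} — 5 equivalence classes.

5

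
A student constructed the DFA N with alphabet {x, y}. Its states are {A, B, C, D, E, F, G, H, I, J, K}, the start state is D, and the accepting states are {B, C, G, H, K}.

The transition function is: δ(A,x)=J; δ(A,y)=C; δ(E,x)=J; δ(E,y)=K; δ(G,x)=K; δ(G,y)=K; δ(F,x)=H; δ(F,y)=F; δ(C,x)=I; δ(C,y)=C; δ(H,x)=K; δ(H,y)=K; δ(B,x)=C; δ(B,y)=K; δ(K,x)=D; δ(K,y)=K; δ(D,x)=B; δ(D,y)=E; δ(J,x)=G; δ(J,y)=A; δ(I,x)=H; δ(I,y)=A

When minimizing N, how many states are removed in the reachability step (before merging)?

BFS from D reaches {A, B, C, D, E, G, H, I, J, K}; the 1 state(s) F are never visited.

1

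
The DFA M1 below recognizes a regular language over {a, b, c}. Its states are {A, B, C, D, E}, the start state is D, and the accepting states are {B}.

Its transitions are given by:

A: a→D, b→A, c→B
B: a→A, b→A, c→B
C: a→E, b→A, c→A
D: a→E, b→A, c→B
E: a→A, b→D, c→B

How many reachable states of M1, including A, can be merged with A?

First remove the unreachable states {C}; 4 states remain.
Initial partition by acceptance: {B} | {A,D,E}.
No further refinement is possible. Final partition (2 blocks): {B} | {A,D,E}.
The equivalence class containing A is {A,D,E}, of size 3.

3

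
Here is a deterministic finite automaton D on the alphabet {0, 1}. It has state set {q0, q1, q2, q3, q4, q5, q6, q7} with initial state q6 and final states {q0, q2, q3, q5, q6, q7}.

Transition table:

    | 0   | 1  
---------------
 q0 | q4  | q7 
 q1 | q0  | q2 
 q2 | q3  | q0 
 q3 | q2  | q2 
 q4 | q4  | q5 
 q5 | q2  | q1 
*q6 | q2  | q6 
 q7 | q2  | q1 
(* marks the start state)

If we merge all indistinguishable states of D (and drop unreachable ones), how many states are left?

Every state is reachable, so we keep all 8.
Start with accepting vs non-accepting: {q0,q2,q3,q5,q6,q7} | {q1,q4}.
Refine {q0,q2,q3,q5,q6,q7} on symbol 0: members go to different blocks, giving {q2,q3,q5,q6,q7} and {q0}.
Refine {q2,q3,q5,q6,q7} on symbol 1: members go to different blocks, giving {q3,q6} and {q5,q7} and {q2}.
Refine {q3,q6} on symbol 1: members go to different blocks, giving {q3} and {q6}.
Refine {q1,q4} on symbol 0: members go to different blocks, giving {q1} and {q4}.
No further refinement is possible. Final partition (7 blocks): {q3} | {q1} | {q0} | {q5,q7} | {q2} | {q6} | {q4}.

7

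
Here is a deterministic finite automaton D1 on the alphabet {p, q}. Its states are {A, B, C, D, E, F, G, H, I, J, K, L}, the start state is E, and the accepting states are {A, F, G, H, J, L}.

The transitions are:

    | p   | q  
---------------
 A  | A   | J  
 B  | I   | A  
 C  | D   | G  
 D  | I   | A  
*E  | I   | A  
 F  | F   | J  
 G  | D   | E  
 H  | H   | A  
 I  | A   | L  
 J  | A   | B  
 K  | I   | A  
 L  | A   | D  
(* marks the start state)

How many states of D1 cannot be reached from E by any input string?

Starting at E and following transitions, the reachable set is {A, B, D, E, I, J, L}. That leaves C, F, G, H, K unreachable — 5 in total.

5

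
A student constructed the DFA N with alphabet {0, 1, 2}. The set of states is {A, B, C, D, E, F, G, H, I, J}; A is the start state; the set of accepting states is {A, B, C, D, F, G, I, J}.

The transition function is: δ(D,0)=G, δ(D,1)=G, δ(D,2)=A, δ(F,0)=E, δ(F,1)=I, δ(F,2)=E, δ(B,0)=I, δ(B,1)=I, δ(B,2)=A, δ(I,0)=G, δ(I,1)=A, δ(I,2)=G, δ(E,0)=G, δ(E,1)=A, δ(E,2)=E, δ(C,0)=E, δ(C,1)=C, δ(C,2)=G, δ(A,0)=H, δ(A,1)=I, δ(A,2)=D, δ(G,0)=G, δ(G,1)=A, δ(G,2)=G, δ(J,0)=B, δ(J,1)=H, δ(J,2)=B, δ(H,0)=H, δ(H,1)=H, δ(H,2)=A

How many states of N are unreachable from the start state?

5

Starting at A and following transitions, the reachable set is {A, D, G, H, I}. That leaves B, C, E, F, J unreachable — 5 in total.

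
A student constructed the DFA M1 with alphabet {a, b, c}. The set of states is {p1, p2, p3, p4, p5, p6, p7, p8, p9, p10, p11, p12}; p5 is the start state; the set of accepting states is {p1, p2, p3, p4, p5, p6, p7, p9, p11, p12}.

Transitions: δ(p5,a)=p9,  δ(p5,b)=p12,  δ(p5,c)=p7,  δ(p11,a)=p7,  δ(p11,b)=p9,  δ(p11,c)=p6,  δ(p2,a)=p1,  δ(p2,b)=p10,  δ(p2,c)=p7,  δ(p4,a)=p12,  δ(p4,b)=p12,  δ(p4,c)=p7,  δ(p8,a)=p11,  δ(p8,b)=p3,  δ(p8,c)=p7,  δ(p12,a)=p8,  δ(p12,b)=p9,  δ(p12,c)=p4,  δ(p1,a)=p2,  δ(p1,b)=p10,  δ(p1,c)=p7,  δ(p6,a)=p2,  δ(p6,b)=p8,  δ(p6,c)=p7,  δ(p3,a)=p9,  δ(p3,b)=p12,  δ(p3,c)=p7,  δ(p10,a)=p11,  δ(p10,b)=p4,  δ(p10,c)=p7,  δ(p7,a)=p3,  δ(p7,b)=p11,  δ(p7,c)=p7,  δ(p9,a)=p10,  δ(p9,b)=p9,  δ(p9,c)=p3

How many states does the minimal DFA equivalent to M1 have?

Initial partition by acceptance: {p1,p2,p3,p4,p5,p6,p7,p9,p11,p12} | {p8,p10}.
On input a, block {p1,p2,p3,p4,p5,p6,p7,p9,p11,p12} splits into {p1,p2,p3,p4,p5,p6,p7,p11} and {p9,p12}.
Refine {p1,p2,p3,p4,p5,p6,p7,p11} on symbol a: members go to different blocks, giving {p1,p2,p6,p7,p11} and {p3,p4,p5}.
Refine {p1,p2,p6,p7,p11} on symbol a: members go to different blocks, giving {p1,p2,p6,p11} and {p7}.
Refine {p1,p2,p6,p11} on symbol a: members go to different blocks, giving {p1,p2,p6} and {p11}.
The partition is now stable with 6 blocks: {p1,p2,p6} | {p8,p10} | {p9,p12} | {p3,p4,p5} | {p7} | {p11}.

6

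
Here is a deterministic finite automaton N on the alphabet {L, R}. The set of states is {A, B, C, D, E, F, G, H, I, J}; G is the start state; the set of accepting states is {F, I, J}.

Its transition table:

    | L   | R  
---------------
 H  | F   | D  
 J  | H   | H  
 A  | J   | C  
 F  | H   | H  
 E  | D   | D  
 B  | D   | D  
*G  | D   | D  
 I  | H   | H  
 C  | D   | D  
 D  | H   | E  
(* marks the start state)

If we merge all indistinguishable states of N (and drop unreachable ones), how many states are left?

4

Reachable states from the start: {D,E,F,G,H}. Unreachable: {A,B,C,I,J} — drop them.
Initial partition by acceptance: {F} | {D,E,G,H}.
Split {D,E,G,H} by δ(·,L) → {D,E,G} and {H}.
Refine {D,E,G} on symbol L: members go to different blocks, giving {E,G} and {D}.
No further refinement is possible. Final partition (4 blocks): {F} | {E,G} | {H} | {D}.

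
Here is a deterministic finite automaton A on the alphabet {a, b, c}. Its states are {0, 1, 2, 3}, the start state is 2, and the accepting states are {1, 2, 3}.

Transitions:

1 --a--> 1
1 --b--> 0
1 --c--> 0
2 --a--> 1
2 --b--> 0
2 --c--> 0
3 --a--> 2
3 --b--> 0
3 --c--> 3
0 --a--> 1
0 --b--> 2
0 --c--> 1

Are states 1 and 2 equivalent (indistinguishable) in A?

First remove the unreachable states {3}; 3 states remain.
Initial partition by acceptance: {1,2} | {0}.
No further refinement is possible. Final partition (2 blocks): {1,2} | {0}.
1 and 2 lie in the same block of the stable partition, so they are equivalent — no string distinguishes them.

Yes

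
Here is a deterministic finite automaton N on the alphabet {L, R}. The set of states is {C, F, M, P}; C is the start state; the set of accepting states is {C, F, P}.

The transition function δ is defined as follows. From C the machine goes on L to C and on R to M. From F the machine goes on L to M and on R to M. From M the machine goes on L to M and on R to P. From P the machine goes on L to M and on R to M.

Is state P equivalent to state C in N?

No

Reachable states from the start: {C,M,P}. Unreachable: {F} — drop them.
Start with accepting vs non-accepting: {C,P} | {M}.
Refine {C,P} on symbol L: members go to different blocks, giving {P} and {C}.
No further refinement is possible. Final partition (3 blocks): {P} | {M} | {C}.
P and C end up in different blocks, so they are distinguishable. For instance, the string 'L' is accepted from only C.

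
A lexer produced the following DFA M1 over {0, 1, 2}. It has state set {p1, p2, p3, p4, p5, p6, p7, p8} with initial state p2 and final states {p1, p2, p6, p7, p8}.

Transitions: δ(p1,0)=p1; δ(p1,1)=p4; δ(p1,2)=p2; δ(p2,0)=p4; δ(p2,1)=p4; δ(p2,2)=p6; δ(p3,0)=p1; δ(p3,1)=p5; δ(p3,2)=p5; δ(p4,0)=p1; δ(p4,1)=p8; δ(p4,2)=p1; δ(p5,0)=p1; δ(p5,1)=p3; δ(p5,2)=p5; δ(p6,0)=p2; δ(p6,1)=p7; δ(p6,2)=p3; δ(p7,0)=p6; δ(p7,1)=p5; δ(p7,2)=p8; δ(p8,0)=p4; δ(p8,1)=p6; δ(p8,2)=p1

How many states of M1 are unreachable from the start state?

A breadth-first search from the start state visits every state.

0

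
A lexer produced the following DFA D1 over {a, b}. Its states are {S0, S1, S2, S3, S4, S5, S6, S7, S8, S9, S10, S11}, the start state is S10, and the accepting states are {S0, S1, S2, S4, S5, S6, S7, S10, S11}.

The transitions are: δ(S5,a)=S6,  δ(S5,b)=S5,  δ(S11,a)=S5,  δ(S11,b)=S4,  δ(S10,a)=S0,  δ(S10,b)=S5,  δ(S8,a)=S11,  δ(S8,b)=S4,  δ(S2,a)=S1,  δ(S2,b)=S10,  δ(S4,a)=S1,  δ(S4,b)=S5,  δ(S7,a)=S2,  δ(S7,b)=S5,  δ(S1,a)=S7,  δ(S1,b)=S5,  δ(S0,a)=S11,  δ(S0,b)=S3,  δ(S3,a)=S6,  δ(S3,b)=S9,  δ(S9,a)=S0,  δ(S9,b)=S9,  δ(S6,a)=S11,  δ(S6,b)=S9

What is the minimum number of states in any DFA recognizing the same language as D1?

States {S8} cannot be reached from the start state, so discard them.
Initial partition by acceptance: {S0,S1,S2,S4,S5,S6,S7,S10,S11} | {S3,S9}.
Refine {S0,S1,S2,S4,S5,S6,S7,S10,S11} on symbol b: members go to different blocks, giving {S1,S2,S4,S5,S7,S10,S11} and {S0,S6}.
Refine {S1,S2,S4,S5,S7,S10,S11} on symbol a: members go to different blocks, giving {S1,S2,S4,S7,S11} and {S5,S10}.
Split {S1,S2,S4,S7,S11} by δ(·,a) → {S1,S2,S4,S7} and {S11}.
No further refinement is possible. Final partition (5 blocks): {S1,S2,S4,S7} | {S3,S9} | {S0,S6} | {S5,S10} | {S11}.

5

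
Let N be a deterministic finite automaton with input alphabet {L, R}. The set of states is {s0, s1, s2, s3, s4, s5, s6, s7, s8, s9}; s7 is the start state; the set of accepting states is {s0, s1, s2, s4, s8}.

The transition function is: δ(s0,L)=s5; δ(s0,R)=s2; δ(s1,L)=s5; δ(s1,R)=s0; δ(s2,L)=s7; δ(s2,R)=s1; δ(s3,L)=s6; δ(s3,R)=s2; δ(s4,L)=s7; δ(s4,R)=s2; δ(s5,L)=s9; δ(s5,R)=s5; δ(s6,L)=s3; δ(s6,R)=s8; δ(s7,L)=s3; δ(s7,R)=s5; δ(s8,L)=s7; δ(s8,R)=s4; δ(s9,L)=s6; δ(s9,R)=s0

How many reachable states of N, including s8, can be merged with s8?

5

Every state is reachable, so we keep all 10.
Initial partition by acceptance: {s0,s1,s2,s4,s8} | {s3,s5,s6,s7,s9}.
Refine {s3,s5,s6,s7,s9} on symbol R: members go to different blocks, giving {s3,s6,s9} and {s5,s7}.
Stable partition: {s0,s1,s2,s4,s8} | {s3,s6,s9} | {s5,s7} — 3 equivalence classes.
State s8 belongs to the block {s0,s1,s2,s4,s8}, which has 5 states.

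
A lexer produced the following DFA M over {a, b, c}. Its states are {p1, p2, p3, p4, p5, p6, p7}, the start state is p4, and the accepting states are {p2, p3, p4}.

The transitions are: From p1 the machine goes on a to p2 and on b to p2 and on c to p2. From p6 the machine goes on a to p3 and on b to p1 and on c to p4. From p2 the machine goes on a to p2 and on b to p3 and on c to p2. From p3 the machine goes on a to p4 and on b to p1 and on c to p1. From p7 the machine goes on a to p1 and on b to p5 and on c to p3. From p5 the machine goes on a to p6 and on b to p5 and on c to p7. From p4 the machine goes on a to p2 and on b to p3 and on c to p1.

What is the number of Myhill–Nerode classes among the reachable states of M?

States {p5,p6,p7} cannot be reached from the start state, so discard them.
Initial partition by acceptance: {p2,p3,p4} | {p1}.
Split {p2,p3,p4} by δ(·,b) → {p2,p4} and {p3}.
Refine {p2,p4} on symbol c: members go to different blocks, giving {p2} and {p4}.
The partition is now stable with 4 blocks: {p2} | {p1} | {p3} | {p4}.

4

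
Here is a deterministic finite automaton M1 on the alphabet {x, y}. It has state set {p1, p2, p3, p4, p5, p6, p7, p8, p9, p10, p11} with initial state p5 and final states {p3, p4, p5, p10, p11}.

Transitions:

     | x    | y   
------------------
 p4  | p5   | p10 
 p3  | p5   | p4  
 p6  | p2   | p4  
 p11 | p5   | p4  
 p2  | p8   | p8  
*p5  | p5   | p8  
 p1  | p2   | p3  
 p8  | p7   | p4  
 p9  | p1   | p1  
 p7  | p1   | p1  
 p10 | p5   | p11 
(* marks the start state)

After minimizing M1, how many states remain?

First remove the unreachable states {p6,p9}; 9 states remain.
Start with accepting vs non-accepting: {p3,p4,p5,p10,p11} | {p1,p2,p7,p8}.
On input y, block {p3,p4,p5,p10,p11} splits into {p3,p4,p10,p11} and {p5}.
Refine {p1,p2,p7,p8} on symbol y: members go to different blocks, giving {p1,p8} and {p2,p7}.
Stable partition: {p3,p4,p10,p11} | {p1,p8} | {p5} | {p2,p7} — 4 equivalence classes.

4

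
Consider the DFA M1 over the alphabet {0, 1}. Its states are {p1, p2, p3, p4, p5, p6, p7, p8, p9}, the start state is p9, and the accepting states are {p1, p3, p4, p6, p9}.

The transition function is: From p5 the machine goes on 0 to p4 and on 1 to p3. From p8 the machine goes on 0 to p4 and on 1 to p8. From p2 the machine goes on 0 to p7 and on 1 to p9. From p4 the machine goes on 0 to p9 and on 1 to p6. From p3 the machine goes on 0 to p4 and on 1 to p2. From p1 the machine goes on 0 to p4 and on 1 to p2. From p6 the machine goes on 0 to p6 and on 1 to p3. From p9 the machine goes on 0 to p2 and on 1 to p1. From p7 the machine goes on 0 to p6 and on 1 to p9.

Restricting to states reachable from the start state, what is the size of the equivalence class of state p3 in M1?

2

Reachable states from the start: {p1,p2,p3,p4,p6,p7,p9}. Unreachable: {p5,p8} — drop them.
Initial partition by acceptance: {p1,p3,p4,p6,p9} | {p2,p7}.
Refine {p1,p3,p4,p6,p9} on symbol 0: members go to different blocks, giving {p1,p3,p4,p6} and {p9}.
Split {p1,p3,p4,p6} by δ(·,0) → {p1,p3,p6} and {p4}.
Split {p1,p3,p6} by δ(·,0) → {p1,p3} and {p6}.
Refine {p2,p7} on symbol 0: members go to different blocks, giving {p2} and {p7}.
Stable partition: {p1,p3} | {p2} | {p9} | {p4} | {p6} | {p7} — 6 equivalence classes.
The equivalence class containing p3 is {p1,p3}, of size 2.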